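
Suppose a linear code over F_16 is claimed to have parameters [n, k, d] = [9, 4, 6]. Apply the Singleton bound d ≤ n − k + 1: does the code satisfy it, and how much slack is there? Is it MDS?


Singleton RHS = n − k + 1 = 6, slack = 0, bound satisfied, MDS.

Singleton bound: d ≤ n − k + 1.
Here n = 9, k = 4, so n − k + 1 = 6.
Given d = 6, check d ≤ 6: YES.
Slack = (n − k + 1) − d = 0.
The code is MDS (slack = 0).
Description: the claimed parameters are [9, 4, 6]_16; such a code would be MDS (meets Singleton bound).


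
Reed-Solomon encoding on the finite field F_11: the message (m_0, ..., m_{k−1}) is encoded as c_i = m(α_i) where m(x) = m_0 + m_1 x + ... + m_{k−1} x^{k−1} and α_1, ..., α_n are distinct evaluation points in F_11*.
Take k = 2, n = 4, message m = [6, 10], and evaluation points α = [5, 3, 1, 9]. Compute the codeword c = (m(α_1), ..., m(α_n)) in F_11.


c = [1, 3, 5, 8]

Message polynomial: m(x) = 6 + 10·x (mod 11).
For each evaluation point α_i, compute m(α_i) mod 11:
  α_1 = 5: Horner steps 10 → 1, so m(5) = 1.
  α_2 = 3: Horner steps 10 → 3, so m(3) = 3.
  α_3 = 1: Horner steps 10 → 5, so m(1) = 5.
  α_4 = 9: Horner steps 10 → 8, so m(9) = 8.
Codeword c = [1, 3, 5, 8] ∈ F_11^4.


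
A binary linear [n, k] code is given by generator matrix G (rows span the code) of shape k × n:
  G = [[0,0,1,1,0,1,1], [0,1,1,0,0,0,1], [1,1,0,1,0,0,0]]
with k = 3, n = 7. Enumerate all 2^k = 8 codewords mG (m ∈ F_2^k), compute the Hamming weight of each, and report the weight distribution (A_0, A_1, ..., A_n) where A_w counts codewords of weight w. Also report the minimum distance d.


Weight distribution: A_0 = 1, A_2 = 1, A_3 = 3, A_4 = 2, A_5 = 1. Minimum distance d = 2.

Enumerate all 2^3 = 8 messages m ∈ F_2^3.
For each, compute codeword c = mG in F_2^7, then tally its weight.
  m = 000 → c = 0000000, weight = 0.
  m = 100 → c = 0011011, weight = 4.
  m = 010 → c = 0110001, weight = 3.
  m = 110 → c = 0101010, weight = 3.
  m = 001 → c = 1101000, weight = 3.
  m = 101 → c = 1110011, weight = 5.
  m = 011 → c = 1011001, weight = 4.
  m = 111 → c = 1000010, weight = 2.
Tally weights:
  weight 0: 1 codewords.
  weight 2: 1 codewords.
  weight 3: 3 codewords.
  weight 4: 2 codewords.
  weight 5: 1 codewords.
Minimum distance d = smallest w > 0 with A_w > 0 = 2.
Sanity: Σ A_w = 8 = 2^3 = 8 ✓.


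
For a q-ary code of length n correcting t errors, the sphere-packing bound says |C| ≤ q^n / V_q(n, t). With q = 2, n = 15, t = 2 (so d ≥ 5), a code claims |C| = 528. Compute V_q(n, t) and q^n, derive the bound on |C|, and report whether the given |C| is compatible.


V_q(n, t) = 121, q^n = 32768, Hamming bound = 270, |C| = 528 > bound (violated).

Step 1: Compute V_q(n, t) = Σ_{j=0}^2 C(n, j) (q−1)^j.
  j = 0: C(15,0)·(1)^0 = 1·1 = 1.
  j = 1: C(15,1)·(1)^1 = 15·1 = 15.
  j = 2: C(15,2)·(1)^2 = 105·1 = 105.
  V_q(n, t) = 1 + 15 + 105 = 121.
Step 2: q^n = 2^15 = 32768.
Step 3: Hamming bound ⌊q^n / V_q(n,t)⌋ = ⌊32768/121⌋ = 270.
Step 4: Compare |C| = 528 to 270: violated.
The claimed |C| lies above the Hamming bound, so no 2-ary code of length 15 with d ≥ 5 can have 528 codewords.


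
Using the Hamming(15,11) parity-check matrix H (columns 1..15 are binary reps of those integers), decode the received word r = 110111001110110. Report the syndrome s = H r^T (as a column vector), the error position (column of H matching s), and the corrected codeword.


s = (1, 1, 1, 1)^T, error position = 15, corrected codeword c = 110111001110111

Compute s = H r^T mod 2 one row at a time:
  s_1 = 0 + 1 + 1 + 1 + 0 + 1 + 1 + 0 = 5 ≡ 1 (mod 2).
  s_2 = 1 + 1 + 1 + 0 + 0 + 1 + 1 + 0 = 5 ≡ 1 (mod 2).
  s_3 = 1 + 0 + 1 + 0 + 1 + 1 + 1 + 0 = 5 ≡ 1 (mod 2).
  s_4 = 1 + 0 + 1 + 0 + 1 + 1 + 1 + 0 = 5 ≡ 1 (mod 2).
s = (1, 1, 1, 1)^T — this equals column 15 of H (binary 1111), so error is at position 15.
Correct: flip bit 15 of r = 110111001110110 to get c = 110111001110111.


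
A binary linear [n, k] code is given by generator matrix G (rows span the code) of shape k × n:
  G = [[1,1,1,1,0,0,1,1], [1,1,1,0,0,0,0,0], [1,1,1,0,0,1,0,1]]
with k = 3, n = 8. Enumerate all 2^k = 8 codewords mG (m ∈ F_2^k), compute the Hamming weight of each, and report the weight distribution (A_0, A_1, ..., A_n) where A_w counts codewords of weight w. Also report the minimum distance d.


Weight distribution: A_0 = 1, A_2 = 1, A_3 = 3, A_5 = 1, A_6 = 2. Minimum distance d = 2.

Enumerate all 2^3 = 8 messages m ∈ F_2^3.
For each, compute codeword c = mG in F_2^8, then tally its weight.
  m = 000 → c = 00000000, weight = 0.
  m = 100 → c = 11110011, weight = 6.
  m = 010 → c = 11100000, weight = 3.
  m = 110 → c = 00010011, weight = 3.
  m = 001 → c = 11100101, weight = 5.
  m = 101 → c = 00010110, weight = 3.
  m = 011 → c = 00000101, weight = 2.
  m = 111 → c = 11110110, weight = 6.
Tally weights:
  weight 0: 1 codewords.
  weight 2: 1 codewords.
  weight 3: 3 codewords.
  weight 5: 1 codewords.
  weight 6: 2 codewords.
Minimum distance d = smallest w > 0 with A_w > 0 = 2.
Sanity: Σ A_w = 8 = 2^3 = 8 ✓.


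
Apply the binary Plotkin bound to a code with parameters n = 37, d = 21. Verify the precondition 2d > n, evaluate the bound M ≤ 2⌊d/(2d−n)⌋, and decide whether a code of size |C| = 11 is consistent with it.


Plotkin bound M ≤ 8; given |C| = 11 > bound (violated).

Check applicability: 2d = 42, n = 37.
2d − n = 5 > 0, so Plotkin applies.
Compute d/(2d−n) = 21/5 ≈ 4.2000.
⌊d/(2d−n)⌋ = 4.
Plotkin bound: M ≤ 2·4 = 8.
Given |C| = 11, check: VIOLATED.
This |C| is above the Plotkin bound, so no binary code with n = 37, d = 21 and 11 codewords exists.


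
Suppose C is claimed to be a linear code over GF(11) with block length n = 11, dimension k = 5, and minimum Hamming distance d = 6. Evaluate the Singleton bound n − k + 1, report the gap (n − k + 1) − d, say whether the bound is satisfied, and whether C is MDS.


Singleton RHS = n − k + 1 = 7, slack = 1, bound satisfied, not MDS.

Singleton bound: d ≤ n − k + 1.
Here n = 11, k = 5, so n − k + 1 = 7.
Given d = 6, check d ≤ 7: YES.
Slack = (n − k + 1) − d = 1.
The code is NOT MDS (slack = 1 > 0).
Description: the claimed parameters are [11, 5, 6]_11; such a code would be non-MDS.


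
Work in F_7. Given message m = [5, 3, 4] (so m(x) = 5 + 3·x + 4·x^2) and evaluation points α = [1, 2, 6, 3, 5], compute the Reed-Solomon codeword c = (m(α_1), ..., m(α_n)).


c = [5, 6, 6, 1, 1]

Message polynomial: m(x) = 5 + 3·x + 4·x^2 (mod 7).
For each evaluation point α_i, compute m(α_i) mod 7:
  α_1 = 1: Horner steps 4 → 0 → 5, so m(1) = 5.
  α_2 = 2: Horner steps 4 → 4 → 6, so m(2) = 6.
  α_3 = 6: Horner steps 4 → 6 → 6, so m(6) = 6.
  α_4 = 3: Horner steps 4 → 1 → 1, so m(3) = 1.
  α_5 = 5: Horner steps 4 → 2 → 1, so m(5) = 1.
Codeword c = [5, 6, 6, 1, 1] ∈ F_7^5.


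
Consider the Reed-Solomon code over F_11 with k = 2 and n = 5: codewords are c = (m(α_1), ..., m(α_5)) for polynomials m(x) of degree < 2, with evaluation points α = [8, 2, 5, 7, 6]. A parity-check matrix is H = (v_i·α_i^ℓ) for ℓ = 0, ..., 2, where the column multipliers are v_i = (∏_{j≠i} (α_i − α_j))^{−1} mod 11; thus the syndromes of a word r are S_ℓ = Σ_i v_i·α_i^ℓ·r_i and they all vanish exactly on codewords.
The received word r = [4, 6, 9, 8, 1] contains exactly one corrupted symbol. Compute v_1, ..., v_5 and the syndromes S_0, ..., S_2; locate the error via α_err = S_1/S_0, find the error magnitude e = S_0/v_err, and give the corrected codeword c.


S = (1, 5, 3), error at position 3, error magnitude e = 4, c = [4, 6, 5, 8, 1].

Step 1: column multipliers v_i = (∏_{j≠i}(α_i − α_j))^{−1} mod 11.
  i = 1 (α = 8): (8−2)(8−5)(8−7)(8−6) = 6·3·1·2 = 36 ≡ 3, so v_1 = 3^{−1} = 4 (mod 11).
  i = 2 (α = 2): (2−8)(2−5)(2−7)(2−6) = (−6)·(−3)·(−5)·(−4) = 360 ≡ 8, so v_2 = 8^{−1} = 7 (mod 11).
  i = 3 (α = 5): (5−8)(5−2)(5−7)(5−6) = (−3)·3·(−2)·(−1) = −18 ≡ 4, so v_3 = 4^{−1} = 3 (mod 11).
  i = 4 (α = 7): (7−8)(7−2)(7−5)(7−6) = (−1)·5·2·1 = −10 ≡ 1, so v_4 = 1^{−1} = 1 (mod 11).
  i = 5 (α = 6): (6−8)(6−2)(6−5)(6−7) = (−2)·4·1·(−1) = 8 ≡ 8, so v_5 = 8^{−1} = 7 (mod 11).
  v = [4, 7, 3, 1, 7].
Step 2: syndromes of r = [4, 6, 9, 8, 1] (all sums mod 11).
  S_0 = Σ v_i r_i = 4·4 + 7·6 + 3·9 + 1·8 + 7·1 = 100 ≡ 1.
  S_1 = Σ v_i α_i r_i = 4·8·4 + 7·2·6 + 3·5·9 + 1·7·8 + 7·6·1 = 445 ≡ 5.
  α_i^2 mod 11 = [9, 4, 3, 5, 3].
  S_2 = Σ v_i α_i^2 r_i = 4·9·4 + 7·4·6 + 3·3·9 + 1·5·8 + 7·3·1 = 454 ≡ 3.
  S = (1, 5, 3) ≠ 0, so r is not a codeword (an error is present).
Step 3: locate the error. For a single error e at position i, S_ℓ = v_i·e·α_i^ℓ, so α_err = S_1/S_0.
  S_0^{−1} = 1^{−1} = 1 (mod 11), so α_err = 5·1 = 5 ≡ 5 = α_3. Error position i = 3.
  Consistency check: S_2/S_1 = 3·9 = 27 ≡ 5 = α_err ✓ (single-error assumption holds).
Step 4: error magnitude e = S_0/v_3 = S_0·∏_{j≠3}(α_3 − α_j) = 1·4 = 4 ≡ 4 (mod 11).
Step 5: correct position 3: c_3 = r_3 − e = 9 − 4 ≡ 5 (mod 11). Hence c = [4, 6, 5, 8, 1].
  Check: interpolating c through the α_i gives m(x) = 3 + 7·x (degree < 2) with m(α_i) = c_i for every i, so c is indeed a codeword.


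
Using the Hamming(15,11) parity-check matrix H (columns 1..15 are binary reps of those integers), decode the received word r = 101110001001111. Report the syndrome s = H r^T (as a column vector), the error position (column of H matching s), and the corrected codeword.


s = (1, 0, 1, 0)^T, error position = 10, corrected codeword c = 101110001101111

Compute s = H r^T mod 2 one row at a time:
  s_1 = 0 + 1 + 0 + 0 + 1 + 1 + 1 + 1 = 5 ≡ 1 (mod 2).
  s_2 = 1 + 1 + 0 + 0 + 1 + 1 + 1 + 1 = 6 ≡ 0 (mod 2).
  s_3 = 0 + 1 + 0 + 0 + 0 + 0 + 1 + 1 = 3 ≡ 1 (mod 2).
  s_4 = 1 + 1 + 1 + 0 + 1 + 0 + 1 + 1 = 6 ≡ 0 (mod 2).
s = (1, 0, 1, 0)^T — this equals column 10 of H (binary 1010), so error is at position 10.
Correct: flip bit 10 of r = 101110001001111 to get c = 101110001101111.


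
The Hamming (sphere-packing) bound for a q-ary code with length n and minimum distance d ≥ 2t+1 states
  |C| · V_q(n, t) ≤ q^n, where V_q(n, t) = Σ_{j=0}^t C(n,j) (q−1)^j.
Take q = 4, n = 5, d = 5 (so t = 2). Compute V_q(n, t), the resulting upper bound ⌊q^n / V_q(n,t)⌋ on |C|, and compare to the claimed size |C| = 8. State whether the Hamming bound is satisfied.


V_q(n, t) = 106, q^n = 1024, Hamming bound = 9, |C| = 8 ≤ bound (satisfied).

Step 1: Compute V_q(n, t) = Σ_{j=0}^2 C(n, j) (q−1)^j.
  j = 0: C(5,0)·(3)^0 = 1·1 = 1.
  j = 1: C(5,1)·(3)^1 = 5·3 = 15.
  j = 2: C(5,2)·(3)^2 = 10·9 = 90.
  V_q(n, t) = 1 + 15 + 90 = 106.
Step 2: q^n = 4^5 = 1024.
Step 3: Hamming bound ⌊q^n / V_q(n,t)⌋ = ⌊1024/106⌋ = 9.
Step 4: Compare |C| = 8 to 9: satisfied.
The claimed |C| lies below the Hamming bound.


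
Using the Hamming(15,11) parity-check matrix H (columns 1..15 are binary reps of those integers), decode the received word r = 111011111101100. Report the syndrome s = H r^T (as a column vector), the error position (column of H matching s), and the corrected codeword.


s = (1, 1, 1, 0)^T, error position = 14, corrected codeword c = 111011111101110

Compute s = H r^T mod 2 one row at a time:
  s_1 = 1 + 1 + 1 + 0 + 1 + 1 + 0 + 0 = 5 ≡ 1 (mod 2).
  s_2 = 0 + 1 + 1 + 1 + 1 + 1 + 0 + 0 = 5 ≡ 1 (mod 2).
  s_3 = 1 + 1 + 1 + 1 + 1 + 0 + 0 + 0 = 5 ≡ 1 (mod 2).
  s_4 = 1 + 1 + 1 + 1 + 1 + 0 + 1 + 0 = 6 ≡ 0 (mod 2).
s = (1, 1, 1, 0)^T — this equals column 14 of H (binary 1110), so error is at position 14.
Correct: flip bit 14 of r = 111011111101100 to get c = 111011111101110.


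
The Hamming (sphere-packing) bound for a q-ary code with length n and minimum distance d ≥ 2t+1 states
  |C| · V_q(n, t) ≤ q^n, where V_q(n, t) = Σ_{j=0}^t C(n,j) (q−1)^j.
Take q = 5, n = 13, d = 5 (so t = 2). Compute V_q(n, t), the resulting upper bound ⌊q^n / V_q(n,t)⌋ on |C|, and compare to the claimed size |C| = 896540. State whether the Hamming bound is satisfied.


V_q(n, t) = 1301, q^n = 1220703125, Hamming bound = 938280, |C| = 896540 ≤ bound (satisfied).

Step 1: Compute V_q(n, t) = Σ_{j=0}^2 C(n, j) (q−1)^j.
  j = 0: C(13,0)·(4)^0 = 1·1 = 1.
  j = 1: C(13,1)·(4)^1 = 13·4 = 52.
  j = 2: C(13,2)·(4)^2 = 78·16 = 1248.
  V_q(n, t) = 1 + 52 + 1248 = 1301.
Step 2: q^n = 5^13 = 1220703125.
Step 3: Hamming bound ⌊q^n / V_q(n,t)⌋ = ⌊1220703125/1301⌋ = 938280.
Step 4: Compare |C| = 896540 to 938280: satisfied.
The claimed |C| lies below the Hamming bound.


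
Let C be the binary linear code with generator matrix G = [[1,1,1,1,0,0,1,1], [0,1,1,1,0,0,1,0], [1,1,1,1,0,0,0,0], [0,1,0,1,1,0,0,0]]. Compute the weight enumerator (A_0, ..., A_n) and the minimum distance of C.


Weight distribution: A_0 = 1, A_2 = 3, A_3 = 4, A_4 = 3, A_5 = 4, A_6 = 1. Minimum distance d = 2.

Enumerate all 2^4 = 16 messages m ∈ F_2^4.
For each, compute codeword c = mG in F_2^8, then tally its weight.
  m = 0000 → c = 00000000, weight = 0.
  m = 1000 → c = 11110011, weight = 6.
  m = 0100 → c = 01110010, weight = 4.
  m = 1100 → c = 10000001, weight = 2.
  m = 0010 → c = 11110000, weight = 4.
  m = 1010 → c = 00000011, weight = 2.
  m = 0110 → c = 10000010, weight = 2.
  m = 1110 → c = 01110001, weight = 4.
  m = 0001 → c = 01011000, weight = 3.
  m = 1001 → c = 10101011, weight = 5.
  m = 0101 → c = 00101010, weight = 3.
  m = 1101 → c = 11011001, weight = 5.
  m = 0011 → c = 10101000, weight = 3.
  m = 1011 → c = 01011011, weight = 5.
  m = 0111 → c = 11011010, weight = 5.
  m = 1111 → c = 00101001, weight = 3.
Tally weights:
  weight 0: 1 codewords.
  weight 2: 3 codewords.
  weight 3: 4 codewords.
  weight 4: 3 codewords.
  weight 5: 4 codewords.
  weight 6: 1 codewords.
Minimum distance d = smallest w > 0 with A_w > 0 = 2.
Sanity: Σ A_w = 16 = 2^4 = 16 ✓.


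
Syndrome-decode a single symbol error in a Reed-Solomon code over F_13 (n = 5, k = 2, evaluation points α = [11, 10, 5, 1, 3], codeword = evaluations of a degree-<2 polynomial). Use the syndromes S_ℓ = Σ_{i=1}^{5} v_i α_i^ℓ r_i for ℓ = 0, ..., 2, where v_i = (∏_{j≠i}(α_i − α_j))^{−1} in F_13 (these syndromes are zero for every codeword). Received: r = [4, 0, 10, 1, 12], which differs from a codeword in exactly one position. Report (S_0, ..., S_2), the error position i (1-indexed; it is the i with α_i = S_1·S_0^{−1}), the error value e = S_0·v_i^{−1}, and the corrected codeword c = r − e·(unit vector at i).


S = (6, 8, 2), error at position 2, error magnitude e = 8, c = [4, 5, 10, 1, 12].

Step 1: column multipliers v_i = (∏_{j≠i}(α_i − α_j))^{−1} mod 13.
  i = 1 (α = 11): (11−10)(11−5)(11−1)(11−3) = 1·6·10·8 = 480 ≡ 12, so v_1 = 12^{−1} = 12 (mod 13).
  i = 2 (α = 10): (10−11)(10−5)(10−1)(10−3) = (−1)·5·9·7 = −315 ≡ 10, so v_2 = 10^{−1} = 4 (mod 13).
  i = 3 (α = 5): (5−11)(5−10)(5−1)(5−3) = (−6)·(−5)·4·2 = 240 ≡ 6, so v_3 = 6^{−1} = 11 (mod 13).
  i = 4 (α = 1): (1−11)(1−10)(1−5)(1−3) = (−10)·(−9)·(−4)·(−2) = 720 ≡ 5, so v_4 = 5^{−1} = 8 (mod 13).
  i = 5 (α = 3): (3−11)(3−10)(3−5)(3−1) = (−8)·(−7)·(−2)·2 = −224 ≡ 10, so v_5 = 10^{−1} = 4 (mod 13).
  v = [12, 4, 11, 8, 4].
Step 2: syndromes of r = [4, 0, 10, 1, 12] (all sums mod 13).
  S_0 = Σ v_i r_i = 12·4 + 4·0 + 11·10 + 8·1 + 4·12 = 214 ≡ 6.
  S_1 = Σ v_i α_i r_i = 12·11·4 + 4·10·0 + 11·5·10 + 8·1·1 + 4·3·12 = 1230 ≡ 8.
  α_i^2 mod 13 = [4, 9, 12, 1, 9].
  S_2 = Σ v_i α_i^2 r_i = 12·4·4 + 4·9·0 + 11·12·10 + 8·1·1 + 4·9·12 = 1952 ≡ 2.
  S = (6, 8, 2) ≠ 0, so r is not a codeword (an error is present).
Step 3: locate the error. For a single error e at position i, S_ℓ = v_i·e·α_i^ℓ, so α_err = S_1/S_0.
  S_0^{−1} = 6^{−1} = 11 (mod 13), so α_err = 8·11 = 88 ≡ 10 = α_2. Error position i = 2.
  Consistency check: S_2/S_1 = 2·5 = 10 ≡ 10 = α_err ✓ (single-error assumption holds).
Step 4: error magnitude e = S_0/v_2 = S_0·∏_{j≠2}(α_2 − α_j) = 6·10 = 60 ≡ 8 (mod 13).
Step 5: correct position 2: c_2 = r_2 − e = 0 − 8 ≡ 5 (mod 13). Hence c = [4, 5, 10, 1, 12].
  Check: interpolating c through the α_i gives m(x) = 2 + 12·x (degree < 2) with m(α_i) = c_i for every i, so c is indeed a codeword.


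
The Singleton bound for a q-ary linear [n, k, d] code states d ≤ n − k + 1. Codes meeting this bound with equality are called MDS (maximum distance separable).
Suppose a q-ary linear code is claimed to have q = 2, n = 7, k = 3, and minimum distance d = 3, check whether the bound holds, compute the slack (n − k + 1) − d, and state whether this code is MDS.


Singleton RHS = n − k + 1 = 5, slack = 2, bound satisfied, not MDS.

Singleton bound: d ≤ n − k + 1.
Here n = 7, k = 3, so n − k + 1 = 5.
Given d = 3, check d ≤ 5: YES.
Slack = (n − k + 1) − d = 2.
The code is NOT MDS (slack = 2 > 0).
Description: the claimed parameters are [7, 3, 3]_2; such a code would be non-MDS.


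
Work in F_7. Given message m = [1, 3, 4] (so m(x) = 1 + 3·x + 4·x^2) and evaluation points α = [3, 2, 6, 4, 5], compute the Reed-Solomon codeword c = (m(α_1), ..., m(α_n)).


c = [4, 2, 2, 0, 4]

Message polynomial: m(x) = 1 + 3·x + 4·x^2 (mod 7).
For each evaluation point α_i, compute m(α_i) mod 7:
  α_1 = 3: Horner steps 4 → 1 → 4, so m(3) = 4.
  α_2 = 2: Horner steps 4 → 4 → 2, so m(2) = 2.
  α_3 = 6: Horner steps 4 → 6 → 2, so m(6) = 2.
  α_4 = 4: Horner steps 4 → 5 → 0, so m(4) = 0.
  α_5 = 5: Horner steps 4 → 2 → 4, so m(5) = 4.
Codeword c = [4, 2, 2, 0, 4] ∈ F_7^5.


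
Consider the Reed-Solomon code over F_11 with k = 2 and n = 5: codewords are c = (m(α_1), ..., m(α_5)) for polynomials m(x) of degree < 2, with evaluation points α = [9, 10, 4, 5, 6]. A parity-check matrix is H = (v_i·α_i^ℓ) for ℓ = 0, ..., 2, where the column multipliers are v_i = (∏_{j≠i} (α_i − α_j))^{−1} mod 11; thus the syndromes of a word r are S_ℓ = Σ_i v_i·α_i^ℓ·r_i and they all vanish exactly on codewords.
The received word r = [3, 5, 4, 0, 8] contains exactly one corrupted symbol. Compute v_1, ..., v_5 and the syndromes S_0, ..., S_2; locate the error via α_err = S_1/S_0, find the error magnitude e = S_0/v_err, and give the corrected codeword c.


S = (8, 7, 2), error at position 4, error magnitude e = 5, c = [3, 5, 4, 6, 8].

Step 1: column multipliers v_i = (∏_{j≠i}(α_i − α_j))^{−1} mod 11.
  i = 1 (α = 9): (9−10)(9−4)(9−5)(9−6) = (−1)·5·4·3 = −60 ≡ 6, so v_1 = 6^{−1} = 2 (mod 11).
  i = 2 (α = 10): (10−9)(10−4)(10−5)(10−6) = 1·6·5·4 = 120 ≡ 10, so v_2 = 10^{−1} = 10 (mod 11).
  i = 3 (α = 4): (4−9)(4−10)(4−5)(4−6) = (−5)·(−6)·(−1)·(−2) = 60 ≡ 5, so v_3 = 5^{−1} = 9 (mod 11).
  i = 4 (α = 5): (5−9)(5−10)(5−4)(5−6) = (−4)·(−5)·1·(−1) = −20 ≡ 2, so v_4 = 2^{−1} = 6 (mod 11).
  i = 5 (α = 6): (6−9)(6−10)(6−4)(6−5) = (−3)·(−4)·2·1 = 24 ≡ 2, so v_5 = 2^{−1} = 6 (mod 11).
  v = [2, 10, 9, 6, 6].
Step 2: syndromes of r = [3, 5, 4, 0, 8] (all sums mod 11).
  S_0 = Σ v_i r_i = 2·3 + 10·5 + 9·4 + 6·0 + 6·8 = 140 ≡ 8.
  S_1 = Σ v_i α_i r_i = 2·9·3 + 10·10·5 + 9·4·4 + 6·5·0 + 6·6·8 = 986 ≡ 7.
  α_i^2 mod 11 = [4, 1, 5, 3, 3].
  S_2 = Σ v_i α_i^2 r_i = 2·4·3 + 10·1·5 + 9·5·4 + 6·3·0 + 6·3·8 = 398 ≡ 2.
  S = (8, 7, 2) ≠ 0, so r is not a codeword (an error is present).
Step 3: locate the error. For a single error e at position i, S_ℓ = v_i·e·α_i^ℓ, so α_err = S_1/S_0.
  S_0^{−1} = 8^{−1} = 7 (mod 11), so α_err = 7·7 = 49 ≡ 5 = α_4. Error position i = 4.
  Consistency check: S_2/S_1 = 2·8 = 16 ≡ 5 = α_err ✓ (single-error assumption holds).
Step 4: error magnitude e = S_0/v_4 = S_0·∏_{j≠4}(α_4 − α_j) = 8·2 = 16 ≡ 5 (mod 11).
Step 5: correct position 4: c_4 = r_4 − e = 0 − 5 ≡ 6 (mod 11). Hence c = [3, 5, 4, 6, 8].
  Check: interpolating c through the α_i gives m(x) = 7 + 2·x (degree < 2) with m(α_i) = c_i for every i, so c is indeed a codeword.


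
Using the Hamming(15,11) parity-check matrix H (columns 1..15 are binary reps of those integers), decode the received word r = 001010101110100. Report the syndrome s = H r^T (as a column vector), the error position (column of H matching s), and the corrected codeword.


s = (0, 1, 0, 0)^T, error position = 4, corrected codeword c = 001110101110100

Compute s = H r^T mod 2 one row at a time:
  s_1 = 0 + 1 + 1 + 1 + 0 + 1 + 0 + 0 = 4 ≡ 0 (mod 2).
  s_2 = 0 + 1 + 0 + 1 + 0 + 1 + 0 + 0 = 3 ≡ 1 (mod 2).
  s_3 = 0 + 1 + 0 + 1 + 1 + 1 + 0 + 0 = 4 ≡ 0 (mod 2).
  s_4 = 0 + 1 + 1 + 1 + 1 + 1 + 1 + 0 = 6 ≡ 0 (mod 2).
s = (0, 1, 0, 0)^T — this equals column 4 of H (binary 0100), so error is at position 4.
Correct: flip bit 4 of r = 001010101110100 to get c = 001110101110100.


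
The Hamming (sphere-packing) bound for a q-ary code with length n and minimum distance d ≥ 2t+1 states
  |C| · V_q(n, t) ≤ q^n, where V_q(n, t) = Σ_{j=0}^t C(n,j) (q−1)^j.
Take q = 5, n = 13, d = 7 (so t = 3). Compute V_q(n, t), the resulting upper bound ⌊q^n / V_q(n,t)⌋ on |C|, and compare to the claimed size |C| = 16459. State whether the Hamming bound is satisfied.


V_q(n, t) = 19605, q^n = 1220703125, Hamming bound = 62264, |C| = 16459 ≤ bound (satisfied).

Step 1: Compute V_q(n, t) = Σ_{j=0}^3 C(n, j) (q−1)^j.
  j = 0: C(13,0)·(4)^0 = 1·1 = 1.
  j = 1: C(13,1)·(4)^1 = 13·4 = 52.
  j = 2: C(13,2)·(4)^2 = 78·16 = 1248.
  j = 3: C(13,3)·(4)^3 = 286·64 = 18304.
  V_q(n, t) = 1 + 52 + 1248 + 18304 = 19605.
Step 2: q^n = 5^13 = 1220703125.
Step 3: Hamming bound ⌊q^n / V_q(n,t)⌋ = ⌊1220703125/19605⌋ = 62264.
Step 4: Compare |C| = 16459 to 62264: satisfied.
The claimed |C| lies below the Hamming bound.


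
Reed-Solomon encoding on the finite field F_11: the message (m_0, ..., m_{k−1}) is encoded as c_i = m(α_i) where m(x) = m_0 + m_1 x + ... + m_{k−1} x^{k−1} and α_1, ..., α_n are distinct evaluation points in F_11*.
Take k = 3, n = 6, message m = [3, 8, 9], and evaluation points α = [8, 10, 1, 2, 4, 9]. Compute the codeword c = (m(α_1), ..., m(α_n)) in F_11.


c = [5, 4, 9, 0, 3, 1]

Message polynomial: m(x) = 3 + 8·x + 9·x^2 (mod 11).
For each evaluation point α_i, compute m(α_i) mod 11:
  α_1 = 8: Horner steps 9 → 3 → 5, so m(8) = 5.
  α_2 = 10: Horner steps 9 → 10 → 4, so m(10) = 4.
  α_3 = 1: Horner steps 9 → 6 → 9, so m(1) = 9.
  α_4 = 2: Horner steps 9 → 4 → 0, so m(2) = 0.
  α_5 = 4: Horner steps 9 → 0 → 3, so m(4) = 3.
  α_6 = 9: Horner steps 9 → 1 → 1, so m(9) = 1.
Codeword c = [5, 4, 9, 0, 3, 1] ∈ F_11^6.


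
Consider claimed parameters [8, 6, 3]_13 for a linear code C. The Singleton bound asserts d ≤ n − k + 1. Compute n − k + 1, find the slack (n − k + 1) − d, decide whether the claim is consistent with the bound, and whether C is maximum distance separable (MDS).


Singleton RHS = n − k + 1 = 3, slack = 0, bound satisfied, MDS.

Singleton bound: d ≤ n − k + 1.
Here n = 8, k = 6, so n − k + 1 = 3.
Given d = 3, check d ≤ 3: YES.
Slack = (n − k + 1) − d = 0.
The code is MDS (slack = 0).
Description: the claimed parameters are [8, 6, 3]_13; such a code would be MDS (meets Singleton bound).


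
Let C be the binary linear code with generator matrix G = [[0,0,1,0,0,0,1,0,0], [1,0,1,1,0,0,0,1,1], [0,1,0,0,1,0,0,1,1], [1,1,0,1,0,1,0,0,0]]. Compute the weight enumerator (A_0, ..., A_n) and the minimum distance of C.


Weight distribution: A_0 = 1, A_2 = 1, A_3 = 2, A_4 = 2, A_5 = 6, A_6 = 3, A_8 = 1. Minimum distance d = 2.

Enumerate all 2^4 = 16 messages m ∈ F_2^4.
For each, compute codeword c = mG in F_2^9, then tally its weight.
  m = 0000 → c = 000000000, weight = 0.
  m = 1000 → c = 001000100, weight = 2.
  m = 0100 → c = 101100011, weight = 5.
  m = 1100 → c = 100100111, weight = 5.
  m = 0010 → c = 010010011, weight = 4.
  m = 1010 → c = 011010111, weight = 6.
  m = 0110 → c = 111110000, weight = 5.
  m = 1110 → c = 110110100, weight = 5.
  m = 0001 → c = 110101000, weight = 4.
  m = 1001 → c = 111101100, weight = 6.
  m = 0101 → c = 011001011, weight = 5.
  m = 1101 → c = 010001111, weight = 5.
  m = 0011 → c = 100111011, weight = 6.
  m = 1011 → c = 101111111, weight = 8.
  m = 0111 → c = 001011000, weight = 3.
  m = 1111 → c = 000011100, weight = 3.
Tally weights:
  weight 0: 1 codewords.
  weight 2: 1 codewords.
  weight 3: 2 codewords.
  weight 4: 2 codewords.
  weight 5: 6 codewords.
  weight 6: 3 codewords.
  weight 8: 1 codewords.
Minimum distance d = smallest w > 0 with A_w > 0 = 2.
Sanity: Σ A_w = 16 = 2^4 = 16 ✓.


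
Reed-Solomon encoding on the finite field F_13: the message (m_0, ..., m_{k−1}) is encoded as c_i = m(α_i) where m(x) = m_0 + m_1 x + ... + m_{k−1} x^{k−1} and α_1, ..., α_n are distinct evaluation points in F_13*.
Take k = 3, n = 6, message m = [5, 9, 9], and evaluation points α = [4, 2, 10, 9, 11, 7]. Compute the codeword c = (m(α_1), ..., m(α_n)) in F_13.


c = [3, 7, 7, 9, 10, 2]

Message polynomial: m(x) = 5 + 9·x + 9·x^2 (mod 13).
For each evaluation point α_i, compute m(α_i) mod 13:
  α_1 = 4: Horner steps 9 → 6 → 3, so m(4) = 3.
  α_2 = 2: Horner steps 9 → 1 → 7, so m(2) = 7.
  α_3 = 10: Horner steps 9 → 8 → 7, so m(10) = 7.
  α_4 = 9: Horner steps 9 → 12 → 9, so m(9) = 9.
  α_5 = 11: Horner steps 9 → 4 → 10, so m(11) = 10.
  α_6 = 7: Horner steps 9 → 7 → 2, so m(7) = 2.
Codeword c = [3, 7, 7, 9, 10, 2] ∈ F_13^6.


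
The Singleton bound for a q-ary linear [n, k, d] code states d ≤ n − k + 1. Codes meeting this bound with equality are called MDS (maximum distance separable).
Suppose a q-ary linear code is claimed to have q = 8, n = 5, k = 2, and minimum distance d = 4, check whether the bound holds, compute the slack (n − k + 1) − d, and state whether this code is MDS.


Singleton RHS = n − k + 1 = 4, slack = 0, bound satisfied, MDS.

Singleton bound: d ≤ n − k + 1.
Here n = 5, k = 2, so n − k + 1 = 4.
Given d = 4, check d ≤ 4: YES.
Slack = (n − k + 1) − d = 0.
The code is MDS (slack = 0).
Description: the claimed parameters are [5, 2, 4]_8; such a code would be MDS (meets Singleton bound).


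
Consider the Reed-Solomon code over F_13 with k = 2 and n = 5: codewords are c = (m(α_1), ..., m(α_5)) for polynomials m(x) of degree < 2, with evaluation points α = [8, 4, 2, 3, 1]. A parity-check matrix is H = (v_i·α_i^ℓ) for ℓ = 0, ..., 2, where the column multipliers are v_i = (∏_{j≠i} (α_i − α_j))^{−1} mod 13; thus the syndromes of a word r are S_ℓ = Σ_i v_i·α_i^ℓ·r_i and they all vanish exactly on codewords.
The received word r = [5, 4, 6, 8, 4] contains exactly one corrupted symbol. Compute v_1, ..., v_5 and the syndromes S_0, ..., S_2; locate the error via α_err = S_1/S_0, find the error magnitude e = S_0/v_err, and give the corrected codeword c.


S = (10, 1, 4), error at position 2, error magnitude e = 7, c = [5, 10, 6, 8, 4].

Step 1: column multipliers v_i = (∏_{j≠i}(α_i − α_j))^{−1} mod 13.
  i = 1 (α = 8): (8−4)(8−2)(8−3)(8−1) = 4·6·5·7 = 840 ≡ 8, so v_1 = 8^{−1} = 5 (mod 13).
  i = 2 (α = 4): (4−8)(4−2)(4−3)(4−1) = (−4)·2·1·3 = −24 ≡ 2, so v_2 = 2^{−1} = 7 (mod 13).
  i = 3 (α = 2): (2−8)(2−4)(2−3)(2−1) = (−6)·(−2)·(−1)·1 = −12 ≡ 1, so v_3 = 1^{−1} = 1 (mod 13).
  i = 4 (α = 3): (3−8)(3−4)(3−2)(3−1) = (−5)·(−1)·1·2 = 10 ≡ 10, so v_4 = 10^{−1} = 4 (mod 13).
  i = 5 (α = 1): (1−8)(1−4)(1−2)(1−3) = (−7)·(−3)·(−1)·(−2) = 42 ≡ 3, so v_5 = 3^{−1} = 9 (mod 13).
  v = [5, 7, 1, 4, 9].
Step 2: syndromes of r = [5, 4, 6, 8, 4] (all sums mod 13).
  S_0 = Σ v_i r_i = 5·5 + 7·4 + 1·6 + 4·8 + 9·4 = 127 ≡ 10.
  S_1 = Σ v_i α_i r_i = 5·8·5 + 7·4·4 + 1·2·6 + 4·3·8 + 9·1·4 = 456 ≡ 1.
  α_i^2 mod 13 = [12, 3, 4, 9, 1].
  S_2 = Σ v_i α_i^2 r_i = 5·12·5 + 7·3·4 + 1·4·6 + 4·9·8 + 9·1·4 = 732 ≡ 4.
  S = (10, 1, 4) ≠ 0, so r is not a codeword (an error is present).
Step 3: locate the error. For a single error e at position i, S_ℓ = v_i·e·α_i^ℓ, so α_err = S_1/S_0.
  S_0^{−1} = 10^{−1} = 4 (mod 13), so α_err = 1·4 = 4 ≡ 4 = α_2. Error position i = 2.
  Consistency check: S_2/S_1 = 4·1 = 4 ≡ 4 = α_err ✓ (single-error assumption holds).
Step 4: error magnitude e = S_0/v_2 = S_0·∏_{j≠2}(α_2 − α_j) = 10·2 = 20 ≡ 7 (mod 13).
Step 5: correct position 2: c_2 = r_2 − e = 4 − 7 ≡ 10 (mod 13). Hence c = [5, 10, 6, 8, 4].
  Check: interpolating c through the α_i gives m(x) = 2 + 2·x (degree < 2) with m(α_i) = c_i for every i, so c is indeed a codeword.


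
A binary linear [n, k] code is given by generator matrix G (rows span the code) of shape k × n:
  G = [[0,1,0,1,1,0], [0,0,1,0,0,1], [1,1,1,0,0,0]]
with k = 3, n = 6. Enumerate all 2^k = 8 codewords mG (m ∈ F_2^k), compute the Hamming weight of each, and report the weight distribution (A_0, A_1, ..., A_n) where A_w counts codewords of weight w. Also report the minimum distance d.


Weight distribution: A_0 = 1, A_2 = 1, A_3 = 3, A_4 = 2, A_5 = 1. Minimum distance d = 2.

Enumerate all 2^3 = 8 messages m ∈ F_2^3.
For each, compute codeword c = mG in F_2^6, then tally its weight.
  m = 000 → c = 000000, weight = 0.
  m = 100 → c = 010110, weight = 3.
  m = 010 → c = 001001, weight = 2.
  m = 110 → c = 011111, weight = 5.
  m = 001 → c = 111000, weight = 3.
  m = 101 → c = 101110, weight = 4.
  m = 011 → c = 110001, weight = 3.
  m = 111 → c = 100111, weight = 4.
Tally weights:
  weight 0: 1 codewords.
  weight 2: 1 codewords.
  weight 3: 3 codewords.
  weight 4: 2 codewords.
  weight 5: 1 codewords.
Minimum distance d = smallest w > 0 with A_w > 0 = 2.
Sanity: Σ A_w = 8 = 2^3 = 8 ✓.


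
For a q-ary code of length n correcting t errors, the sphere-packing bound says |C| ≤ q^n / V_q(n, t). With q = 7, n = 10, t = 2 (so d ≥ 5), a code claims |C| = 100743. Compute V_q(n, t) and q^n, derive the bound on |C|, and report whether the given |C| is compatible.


V_q(n, t) = 1681, q^n = 282475249, Hamming bound = 168040, |C| = 100743 ≤ bound (satisfied).

Step 1: Compute V_q(n, t) = Σ_{j=0}^2 C(n, j) (q−1)^j.
  j = 0: C(10,0)·(6)^0 = 1·1 = 1.
  j = 1: C(10,1)·(6)^1 = 10·6 = 60.
  j = 2: C(10,2)·(6)^2 = 45·36 = 1620.
  V_q(n, t) = 1 + 60 + 1620 = 1681.
Step 2: q^n = 7^10 = 282475249.
Step 3: Hamming bound ⌊q^n / V_q(n,t)⌋ = ⌊282475249/1681⌋ = 168040.
Step 4: Compare |C| = 100743 to 168040: satisfied.
The claimed |C| lies below the Hamming bound.


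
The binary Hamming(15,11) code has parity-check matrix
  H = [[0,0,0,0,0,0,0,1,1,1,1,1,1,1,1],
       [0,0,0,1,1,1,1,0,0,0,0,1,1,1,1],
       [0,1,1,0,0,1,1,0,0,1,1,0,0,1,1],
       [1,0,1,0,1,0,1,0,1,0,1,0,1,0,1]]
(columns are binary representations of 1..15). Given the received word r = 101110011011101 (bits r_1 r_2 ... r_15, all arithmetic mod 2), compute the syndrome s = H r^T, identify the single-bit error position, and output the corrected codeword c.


s = (0, 1, 1, 1)^T, error position = 7, corrected codeword c = 101110111011101

Compute s = H r^T mod 2 one row at a time:
  s_1 = 1 + 1 + 0 + 1 + 1 + 1 + 0 + 1 = 6 ≡ 0 (mod 2).
  s_2 = 1 + 1 + 0 + 0 + 1 + 1 + 0 + 1 = 5 ≡ 1 (mod 2).
  s_3 = 0 + 1 + 0 + 0 + 0 + 1 + 0 + 1 = 3 ≡ 1 (mod 2).
  s_4 = 1 + 1 + 1 + 0 + 1 + 1 + 1 + 1 = 7 ≡ 1 (mod 2).
s = (0, 1, 1, 1)^T — this equals column 7 of H (binary 0111), so error is at position 7.
Correct: flip bit 7 of r = 101110011011101 to get c = 101110111011101.


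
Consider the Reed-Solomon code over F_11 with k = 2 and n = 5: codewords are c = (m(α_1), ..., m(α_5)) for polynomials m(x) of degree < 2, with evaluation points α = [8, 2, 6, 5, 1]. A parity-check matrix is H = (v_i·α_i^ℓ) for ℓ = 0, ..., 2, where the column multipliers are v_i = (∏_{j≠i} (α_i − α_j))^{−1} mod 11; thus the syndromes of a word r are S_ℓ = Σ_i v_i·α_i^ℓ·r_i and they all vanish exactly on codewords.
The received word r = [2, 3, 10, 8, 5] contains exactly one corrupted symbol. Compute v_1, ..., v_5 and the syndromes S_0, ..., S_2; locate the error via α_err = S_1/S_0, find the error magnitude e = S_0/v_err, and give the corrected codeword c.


S = (1, 6, 3), error at position 3, error magnitude e = 4, c = [2, 3, 6, 8, 5].

Step 1: column multipliers v_i = (∏_{j≠i}(α_i − α_j))^{−1} mod 11.
  i = 1 (α = 8): (8−2)(8−6)(8−5)(8−1) = 6·2·3·7 = 252 ≡ 10, so v_1 = 10^{−1} = 10 (mod 11).
  i = 2 (α = 2): (2−8)(2−6)(2−5)(2−1) = (−6)·(−4)·(−3)·1 = −72 ≡ 5, so v_2 = 5^{−1} = 9 (mod 11).
  i = 3 (α = 6): (6−8)(6−2)(6−5)(6−1) = (−2)·4·1·5 = −40 ≡ 4, so v_3 = 4^{−1} = 3 (mod 11).
  i = 4 (α = 5): (5−8)(5−2)(5−6)(5−1) = (−3)·3·(−1)·4 = 36 ≡ 3, so v_4 = 3^{−1} = 4 (mod 11).
  i = 5 (α = 1): (1−8)(1−2)(1−6)(1−5) = (−7)·(−1)·(−5)·(−4) = 140 ≡ 8, so v_5 = 8^{−1} = 7 (mod 11).
  v = [10, 9, 3, 4, 7].
Step 2: syndromes of r = [2, 3, 10, 8, 5] (all sums mod 11).
  S_0 = Σ v_i r_i = 10·2 + 9·3 + 3·10 + 4·8 + 7·5 = 144 ≡ 1.
  S_1 = Σ v_i α_i r_i = 10·8·2 + 9·2·3 + 3·6·10 + 4·5·8 + 7·1·5 = 589 ≡ 6.
  α_i^2 mod 11 = [9, 4, 3, 3, 1].
  S_2 = Σ v_i α_i^2 r_i = 10·9·2 + 9·4·3 + 3·3·10 + 4·3·8 + 7·1·5 = 509 ≡ 3.
  S = (1, 6, 3) ≠ 0, so r is not a codeword (an error is present).
Step 3: locate the error. For a single error e at position i, S_ℓ = v_i·e·α_i^ℓ, so α_err = S_1/S_0.
  S_0^{−1} = 1^{−1} = 1 (mod 11), so α_err = 6·1 = 6 ≡ 6 = α_3. Error position i = 3.
  Consistency check: S_2/S_1 = 3·2 = 6 ≡ 6 = α_err ✓ (single-error assumption holds).
Step 4: error magnitude e = S_0/v_3 = S_0·∏_{j≠3}(α_3 − α_j) = 1·4 = 4 ≡ 4 (mod 11).
Step 5: correct position 3: c_3 = r_3 − e = 10 − 4 ≡ 6 (mod 11). Hence c = [2, 3, 6, 8, 5].
  Check: interpolating c through the α_i gives m(x) = 7 + 9·x (degree < 2) with m(α_i) = c_i for every i, so c is indeed a codeword.


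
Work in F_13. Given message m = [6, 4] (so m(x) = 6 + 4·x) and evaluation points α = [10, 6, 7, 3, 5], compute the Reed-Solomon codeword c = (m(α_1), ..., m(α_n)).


c = [7, 4, 8, 5, 0]

Message polynomial: m(x) = 6 + 4·x (mod 13).
For each evaluation point α_i, compute m(α_i) mod 13:
  α_1 = 10: Horner steps 4 → 7, so m(10) = 7.
  α_2 = 6: Horner steps 4 → 4, so m(6) = 4.
  α_3 = 7: Horner steps 4 → 8, so m(7) = 8.
  α_4 = 3: Horner steps 4 → 5, so m(3) = 5.
  α_5 = 5: Horner steps 4 → 0, so m(5) = 0.
Codeword c = [7, 4, 8, 5, 0] ∈ F_13^5.


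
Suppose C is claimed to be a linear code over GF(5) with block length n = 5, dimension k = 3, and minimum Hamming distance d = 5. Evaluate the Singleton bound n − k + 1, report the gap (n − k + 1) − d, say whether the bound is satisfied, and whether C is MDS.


Singleton RHS = n − k + 1 = 3, slack = -2, bound violated (no such code; not MDS).

Singleton bound: d ≤ n − k + 1.
Here n = 5, k = 3, so n − k + 1 = 3.
Given d = 5, check d ≤ 3: NO.
Slack = (n − k + 1) − d = -2.
The slack is negative: d = 5 exceeds n − k + 1 = 3 by 2, so the Singleton bound is violated and no linear [5, 3, 5]_5 code can exist. In particular it is not MDS (MDS requires d = n − k + 1 exactly).
Description: the claimed parameters are [5, 3, 5]_5; such a code would be impossible (violates the Singleton bound).


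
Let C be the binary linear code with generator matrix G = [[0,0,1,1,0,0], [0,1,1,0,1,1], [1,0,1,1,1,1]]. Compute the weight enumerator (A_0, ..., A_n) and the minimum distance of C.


Weight distribution: A_0 = 1, A_2 = 1, A_3 = 3, A_4 = 2, A_5 = 1. Minimum distance d = 2.

Enumerate all 2^3 = 8 messages m ∈ F_2^3.
For each, compute codeword c = mG in F_2^6, then tally its weight.
  m = 000 → c = 000000, weight = 0.
  m = 100 → c = 001100, weight = 2.
  m = 010 → c = 011011, weight = 4.
  m = 110 → c = 010111, weight = 4.
  m = 001 → c = 101111, weight = 5.
  m = 101 → c = 100011, weight = 3.
  m = 011 → c = 110100, weight = 3.
  m = 111 → c = 111000, weight = 3.
Tally weights:
  weight 0: 1 codewords.
  weight 2: 1 codewords.
  weight 3: 3 codewords.
  weight 4: 2 codewords.
  weight 5: 1 codewords.
Minimum distance d = smallest w > 0 with A_w > 0 = 2.
Sanity: Σ A_w = 8 = 2^3 = 8 ✓.


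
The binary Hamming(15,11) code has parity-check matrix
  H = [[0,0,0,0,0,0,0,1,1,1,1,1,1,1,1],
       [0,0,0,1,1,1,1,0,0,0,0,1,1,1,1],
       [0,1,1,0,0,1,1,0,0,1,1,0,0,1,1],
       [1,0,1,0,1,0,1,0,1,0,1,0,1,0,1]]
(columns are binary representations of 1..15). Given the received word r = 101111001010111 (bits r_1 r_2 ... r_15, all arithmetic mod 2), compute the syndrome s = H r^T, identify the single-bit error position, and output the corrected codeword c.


s = (1, 0, 1, 1)^T, error position = 11, corrected codeword c = 101111001000111

Compute s = H r^T mod 2 one row at a time:
  s_1 = 0 + 1 + 0 + 1 + 0 + 1 + 1 + 1 = 5 ≡ 1 (mod 2).
  s_2 = 1 + 1 + 1 + 0 + 0 + 1 + 1 + 1 = 6 ≡ 0 (mod 2).
  s_3 = 0 + 1 + 1 + 0 + 0 + 1 + 1 + 1 = 5 ≡ 1 (mod 2).
  s_4 = 1 + 1 + 1 + 0 + 1 + 1 + 1 + 1 = 7 ≡ 1 (mod 2).
s = (1, 0, 1, 1)^T — this equals column 11 of H (binary 1011), so error is at position 11.
Correct: flip bit 11 of r = 101111001010111 to get c = 101111001000111.


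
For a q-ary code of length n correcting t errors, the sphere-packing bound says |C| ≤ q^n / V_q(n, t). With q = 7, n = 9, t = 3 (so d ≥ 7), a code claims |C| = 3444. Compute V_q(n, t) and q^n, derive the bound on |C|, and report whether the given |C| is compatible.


V_q(n, t) = 19495, q^n = 40353607, Hamming bound = 2069, |C| = 3444 > bound (violated).

Step 1: Compute V_q(n, t) = Σ_{j=0}^3 C(n, j) (q−1)^j.
  j = 0: C(9,0)·(6)^0 = 1·1 = 1.
  j = 1: C(9,1)·(6)^1 = 9·6 = 54.
  j = 2: C(9,2)·(6)^2 = 36·36 = 1296.
  j = 3: C(9,3)·(6)^3 = 84·216 = 18144.
  V_q(n, t) = 1 + 54 + 1296 + 18144 = 19495.
Step 2: q^n = 7^9 = 40353607.
Step 3: Hamming bound ⌊q^n / V_q(n,t)⌋ = ⌊40353607/19495⌋ = 2069.
Step 4: Compare |C| = 3444 to 2069: violated.
The claimed |C| lies above the Hamming bound, so no 7-ary code of length 9 with d ≥ 7 can have 3444 codewords.


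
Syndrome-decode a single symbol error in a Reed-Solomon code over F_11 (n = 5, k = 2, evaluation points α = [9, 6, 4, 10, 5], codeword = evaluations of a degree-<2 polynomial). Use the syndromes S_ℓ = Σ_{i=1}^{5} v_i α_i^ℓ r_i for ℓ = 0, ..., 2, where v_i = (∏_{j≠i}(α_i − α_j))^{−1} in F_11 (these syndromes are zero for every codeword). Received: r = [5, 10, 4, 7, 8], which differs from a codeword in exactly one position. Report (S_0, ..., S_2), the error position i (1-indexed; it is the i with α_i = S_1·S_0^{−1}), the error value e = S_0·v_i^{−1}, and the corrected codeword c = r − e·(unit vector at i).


S = (4, 5, 9), error at position 3, error magnitude e = 9, c = [5, 10, 6, 7, 8].

Step 1: column multipliers v_i = (∏_{j≠i}(α_i − α_j))^{−1} mod 11.
  i = 1 (α = 9): (9−6)(9−4)(9−10)(9−5) = 3·5·(−1)·4 = −60 ≡ 6, so v_1 = 6^{−1} = 2 (mod 11).
  i = 2 (α = 6): (6−9)(6−4)(6−10)(6−5) = (−3)·2·(−4)·1 = 24 ≡ 2, so v_2 = 2^{−1} = 6 (mod 11).
  i = 3 (α = 4): (4−9)(4−6)(4−10)(4−5) = (−5)·(−2)·(−6)·(−1) = 60 ≡ 5, so v_3 = 5^{−1} = 9 (mod 11).
  i = 4 (α = 10): (10−9)(10−6)(10−4)(10−5) = 1·4·6·5 = 120 ≡ 10, so v_4 = 10^{−1} = 10 (mod 11).
  i = 5 (α = 5): (5−9)(5−6)(5−4)(5−10) = (−4)·(−1)·1·(−5) = −20 ≡ 2, so v_5 = 2^{−1} = 6 (mod 11).
  v = [2, 6, 9, 10, 6].
Step 2: syndromes of r = [5, 10, 4, 7, 8] (all sums mod 11).
  S_0 = Σ v_i r_i = 2·5 + 6·10 + 9·4 + 10·7 + 6·8 = 224 ≡ 4.
  S_1 = Σ v_i α_i r_i = 2·9·5 + 6·6·10 + 9·4·4 + 10·10·7 + 6·5·8 = 1534 ≡ 5.
  α_i^2 mod 11 = [4, 3, 5, 1, 3].
  S_2 = Σ v_i α_i^2 r_i = 2·4·5 + 6·3·10 + 9·5·4 + 10·1·7 + 6·3·8 = 614 ≡ 9.
  S = (4, 5, 9) ≠ 0, so r is not a codeword (an error is present).
Step 3: locate the error. For a single error e at position i, S_ℓ = v_i·e·α_i^ℓ, so α_err = S_1/S_0.
  S_0^{−1} = 4^{−1} = 3 (mod 11), so α_err = 5·3 = 15 ≡ 4 = α_3. Error position i = 3.
  Consistency check: S_2/S_1 = 9·9 = 81 ≡ 4 = α_err ✓ (single-error assumption holds).
Step 4: error magnitude e = S_0/v_3 = S_0·∏_{j≠3}(α_3 − α_j) = 4·5 = 20 ≡ 9 (mod 11).
Step 5: correct position 3: c_3 = r_3 − e = 4 − 9 ≡ 6 (mod 11). Hence c = [5, 10, 6, 7, 8].
  Check: interpolating c through the α_i gives m(x) = 9 + 2·x (degree < 2) with m(α_i) = c_i for every i, so c is indeed a codeword.
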